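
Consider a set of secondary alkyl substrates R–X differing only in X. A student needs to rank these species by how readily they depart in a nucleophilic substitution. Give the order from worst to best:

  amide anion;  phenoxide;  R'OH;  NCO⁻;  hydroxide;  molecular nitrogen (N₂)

amide anion < hydroxide < phenoxide < NCO⁻ < R'OH < molecular nitrogen (N₂)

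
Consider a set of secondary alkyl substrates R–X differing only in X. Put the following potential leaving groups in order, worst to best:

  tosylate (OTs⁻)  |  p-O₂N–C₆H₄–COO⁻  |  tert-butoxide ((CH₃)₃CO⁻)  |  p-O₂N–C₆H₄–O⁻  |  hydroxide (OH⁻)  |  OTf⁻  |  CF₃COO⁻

The more stable X⁻ (or X) is on its own — i.e. the weaker a base it is — the better a leaving group it makes.
OTf⁻: pKₐ(CF₃SO₃H (triflic acid)) ≈ -14
tosylate (OTs⁻): pKₐ(p-CH₃C₆H₄SO₃H (TsOH)) ≈ -2.8
CF₃COO⁻: pKₐ(CF₃COOH) ≈ 0.2
p-O₂N–C₆H₄–COO⁻: pKₐ(p-nitrobenzoic acid) ≈ 3.4
p-O₂N–C₆H₄–O⁻: pKₐ(p-nitrophenol) ≈ 7.2
hydroxide (OH⁻): pKₐ(H₂O) ≈ 15.7
tert-butoxide ((CH₃)₃CO⁻): pKₐ(t-BuOH) ≈ 18
The question asks for worst first, so the sequence is read in increasing leaving-group ability.

tert-butoxide ((CH₃)₃CO⁻) < hydroxide (OH⁻) < p-O₂N–C₆H₄–O⁻ < p-O₂N–C₆H₄–COO⁻ < CF₃COO⁻ < tosylate (OTs⁻) < OTf⁻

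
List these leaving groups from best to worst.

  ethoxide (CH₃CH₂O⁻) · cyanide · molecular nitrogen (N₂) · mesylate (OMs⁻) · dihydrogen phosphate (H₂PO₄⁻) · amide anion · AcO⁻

molecular nitrogen (N₂) > mesylate (OMs⁻) > dihydrogen phosphate (H₂PO₄⁻) > AcO⁻ > cyanide > ethoxide (CH₃CH₂O⁻) > amide anion

Rank by basicity of the departing species: weakest base leaves most easily.
molecular nitrogen (N₂): no meaningful conjugate acid; N₂ departs as an exceptionally stable neutral molecule
mesylate (OMs⁻): pKₐ(CH₃SO₃H (MsOH)) ≈ -1.9
dihydrogen phosphate (H₂PO₄⁻): pKₐ(H₃PO₄) ≈ 2.1 — moderate base; biological leaving group after further activation
AcO⁻: pKₐ(CH₃COOH) ≈ 4.8 — resonance-stabilised but still a weak base
cyanide: pKₐ(HCN) ≈ 9.2 — sp carbon stabilises the charge somewhat, but still a poor LG
ethoxide (CH₃CH₂O⁻): pKₐ(CH₃CH₂OH) ≈ 16 — strong base; alkoxides do not leave unassisted
amide anion: pKₐ(NH₃) ≈ 38 — extremely strong base; never a leaving group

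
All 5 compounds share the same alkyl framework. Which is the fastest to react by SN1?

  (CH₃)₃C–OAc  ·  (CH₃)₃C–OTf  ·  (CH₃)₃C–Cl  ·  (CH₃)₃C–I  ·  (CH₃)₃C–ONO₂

Same R in every case — rank the leaving groups.
The more stable X⁻ (or X) is on its own — i.e. the weaker a base it is — the better a leaving group it makes.
(CH₃)₃C–OTf loses OTf⁻: pKₐ(CF₃SO₃H (triflic acid)) ≈ -14
(CH₃)₃C–I loses I⁻: pKₐ(HI) ≈ -10
(CH₃)₃C–Cl loses Cl⁻: pKₐ(HCl) ≈ -7
(CH₃)₃C–ONO₂ loses NO₃⁻: pKₐ(HNO₃) ≈ -1.3
(CH₃)₃C–OAc loses AcO⁻: pKₐ(CH₃COOH) ≈ 4.8

(CH₃)₃C–OTf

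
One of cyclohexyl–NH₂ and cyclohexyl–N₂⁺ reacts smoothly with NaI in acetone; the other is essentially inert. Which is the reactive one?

From cyclohexyl–NH₂ the departing group would be NH₂⁻ (pKₐ(NH₃) ≈ 38). Extremely strong base; never a leaving group.
From cyclohexyl–N₂⁺ the leaving group is N₂ (no meaningful conjugate acid; N₂ departs as an exceptionally stable neutral molecule).
(In practice cyclohexyl–N₂⁺ is made from cyclohexyl–NH₂ by diazotisation (NaNO₂ / HCl, 0 °C), generating a diazonium salt that expels N₂.)

cyclohexyl–N₂⁺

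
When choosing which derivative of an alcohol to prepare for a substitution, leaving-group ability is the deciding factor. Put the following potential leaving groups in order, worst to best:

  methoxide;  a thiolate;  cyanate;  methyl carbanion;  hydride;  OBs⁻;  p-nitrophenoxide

Leaving-group ability tracks the stability of the departed species; conjugate-acid pKₐ is the usual yardstick (lower pKₐ → better LG).
OBs⁻: pKₐ(p-BrC₆H₄SO₃H) ≈ -2.8 — arenesulfonate with a p-bromo substituent
cyanate: pKₐ(HOCN) ≈ 3.5 — resonance between N and O
p-nitrophenoxide: pKₐ(p-nitrophenol) ≈ 7.2 — nitro group delocalises the charge; the classic chromogenic LG
a thiolate: pKₐ(RSH (a thiol)) ≈ 10.5 — moderately basic; rarely leaves without activation
methoxide: pKₐ(CH₃OH) ≈ 15.5
hydride: pKₐ(H₂) ≈ 36 — extremely strong base; leaves only in special hydride-transfer contexts
methyl carbanion: pKₐ(CH₄) ≈ 48 — unstabilised carbanion; the worst conceivable leaving group
Listed from poorest to best leaving group as asked.

methyl carbanion < hydride < methoxide < a thiolate < p-nitrophenoxide < cyanate < OBs⁻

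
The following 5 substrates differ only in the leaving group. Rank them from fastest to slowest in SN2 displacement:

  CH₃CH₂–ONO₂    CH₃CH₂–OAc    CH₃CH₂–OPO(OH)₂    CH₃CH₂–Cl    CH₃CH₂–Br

With the same alkyl group throughout, only the leaving group differentiates the rates.
A good leaving group is a weak base: the lower the pKₐ of its conjugate acid, the more readily it departs.
CH₃CH₂–Br loses Br⁻: pKₐ(HBr) ≈ -9
CH₃CH₂–Cl loses Cl⁻: pKₐ(HCl) ≈ -7
CH₃CH₂–ONO₂ loses NO₃⁻: pKₐ(HNO₃) ≈ -1.3
CH₃CH₂–OPO(OH)₂ loses H₂PO₄⁻: pKₐ(H₃PO₄) ≈ 2.1
CH₃CH₂–OAc loses AcO⁻: pKₐ(CH₃COOH) ≈ 4.8

CH₃CH₂–Br > CH₃CH₂–Cl > CH₃CH₂–ONO₂ > CH₃CH₂–OPO(OH)₂ > CH₃CH₂–OAc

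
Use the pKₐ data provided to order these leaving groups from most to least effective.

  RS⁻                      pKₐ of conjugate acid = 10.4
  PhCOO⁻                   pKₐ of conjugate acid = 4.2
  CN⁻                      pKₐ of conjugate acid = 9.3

PhCOO⁻ > CN⁻ > RS⁻

Lower conjugate-acid pKₐ ⇒ weaker base ⇒ better leaving group.
Sorting by the given values: PhCOO⁻ (4.2), CN⁻ (9.3), RS⁻ (10.4).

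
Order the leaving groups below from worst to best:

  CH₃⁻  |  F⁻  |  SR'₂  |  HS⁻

CH₃⁻ < HS⁻ < F⁻ < SR'₂

Leaving-group ability tracks the stability of the departed species; conjugate-acid pKₐ is the usual yardstick (lower pKₐ → better LG).
SR'₂: pKₐ(R'₂SH⁺) ≈ -7
F⁻: pKₐ(HF) ≈ 3.2
HS⁻: pKₐ(H₂S) ≈ 7
CH₃⁻: pKₐ(CH₄) ≈ 48
The question asks for worst first, so the sequence is read in increasing leaving-group ability.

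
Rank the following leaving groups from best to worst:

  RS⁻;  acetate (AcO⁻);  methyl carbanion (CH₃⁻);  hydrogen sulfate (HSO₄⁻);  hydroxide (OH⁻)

Rank by basicity of the departing species: weakest base leaves most easily.
hydrogen sulfate (HSO₄⁻): pKₐ(H₂SO₄) ≈ -3
acetate (AcO⁻): pKₐ(CH₃COOH) ≈ 4.8 — resonance-stabilised but still a weak base
RS⁻: pKₐ(RSH (a thiol)) ≈ 10.5
hydroxide (OH⁻): pKₐ(H₂O) ≈ 15.7 — strong base; essentially never leaves without prior activation
methyl carbanion (CH₃⁻): pKₐ(CH₄) ≈ 48

hydrogen sulfate (HSO₄⁻) > acetate (AcO⁻) > RS⁻ > hydroxide (OH⁻) > methyl carbanion (CH₃⁻)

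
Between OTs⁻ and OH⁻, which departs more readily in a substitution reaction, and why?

OTs⁻ is the better leaving group.
pKₐ(p-CH₃C₆H₄SO₃H (TsOH)) ≈ -2.8 versus pKₐ(H₂O) ≈ 15.7: OTs⁻ is the much weaker base.
Resonance-delocalised arenesulfonate.

OTs⁻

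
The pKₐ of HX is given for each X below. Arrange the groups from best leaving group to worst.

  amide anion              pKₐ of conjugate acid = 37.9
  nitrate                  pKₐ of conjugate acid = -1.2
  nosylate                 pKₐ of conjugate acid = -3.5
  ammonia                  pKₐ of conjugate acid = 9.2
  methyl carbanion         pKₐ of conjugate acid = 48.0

nosylate > nitrate > ammonia > amide anion > methyl carbanion

Lower conjugate-acid pKₐ ⇒ weaker base ⇒ better leaving group.
Sorting by the given values: nosylate (-3.5), nitrate (-1.2), ammonia (9.2), amide anion (37.9), methyl carbanion (48.0).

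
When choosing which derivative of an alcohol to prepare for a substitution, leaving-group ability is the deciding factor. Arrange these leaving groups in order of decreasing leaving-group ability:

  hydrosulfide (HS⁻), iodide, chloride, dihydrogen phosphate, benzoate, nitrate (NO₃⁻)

iodide > chloride > nitrate (NO₃⁻) > dihydrogen phosphate > benzoate > hydrosulfide (HS⁻)

iodide: pKₐ(HI) ≈ -10
chloride: pKₐ(HCl) ≈ -7
nitrate (NO₃⁻): pKₐ(HNO₃) ≈ -1.3
dihydrogen phosphate: pKₐ(H₃PO₄) ≈ 2.1
benzoate: pKₐ(C₆H₅COOH) ≈ 4.2
hydrosulfide (HS⁻): pKₐ(H₂S) ≈ 7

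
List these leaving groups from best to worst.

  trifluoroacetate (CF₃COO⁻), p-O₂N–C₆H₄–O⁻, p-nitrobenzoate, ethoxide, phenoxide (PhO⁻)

trifluoroacetate (CF₃COO⁻) > p-nitrobenzoate > p-O₂N–C₆H₄–O⁻ > phenoxide (PhO⁻) > ethoxide

trifluoroacetate (CF₃COO⁻): pKₐ(CF₃COOH) ≈ 0.2
p-nitrobenzoate: pKₐ(p-nitrobenzoic acid) ≈ 3.4
p-O₂N–C₆H₄–O⁻: pKₐ(p-nitrophenol) ≈ 7.2
phenoxide (PhO⁻): pKₐ(C₆H₅OH (phenol)) ≈ 10
ethoxide: pKₐ(CH₃CH₂OH) ≈ 16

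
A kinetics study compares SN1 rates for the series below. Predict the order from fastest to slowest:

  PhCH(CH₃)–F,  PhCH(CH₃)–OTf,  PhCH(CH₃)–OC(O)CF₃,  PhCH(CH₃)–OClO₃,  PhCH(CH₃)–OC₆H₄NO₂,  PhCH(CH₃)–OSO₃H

PhCH(CH₃)–OTf > PhCH(CH₃)–OClO₃ > PhCH(CH₃)–OSO₃H > PhCH(CH₃)–OC(O)CF₃ > PhCH(CH₃)–F > PhCH(CH₃)–OC₆H₄NO₂

The skeletons are identical, so relative rate is governed entirely by leaving-group ability.
A good leaving group is a weak base: the lower the pKₐ of its conjugate acid, the more readily it departs.
PhCH(CH₃)–OTf loses OTf⁻: pKₐ(CF₃SO₃H (triflic acid)) ≈ -14
PhCH(CH₃)–OClO₃ loses ClO₄⁻: pKₐ(HClO₄) ≈ -10
PhCH(CH₃)–OSO₃H loses HSO₄⁻: pKₐ(H₂SO₄) ≈ -3
PhCH(CH₃)–OC(O)CF₃ loses CF₃COO⁻: pKₐ(CF₃COOH) ≈ 0.2
PhCH(CH₃)–F loses F⁻: pKₐ(HF) ≈ 3.2
PhCH(CH₃)–OC₆H₄NO₂ loses p-O₂N–C₆H₄–O⁻: pKₐ(p-nitrophenol) ≈ 7.2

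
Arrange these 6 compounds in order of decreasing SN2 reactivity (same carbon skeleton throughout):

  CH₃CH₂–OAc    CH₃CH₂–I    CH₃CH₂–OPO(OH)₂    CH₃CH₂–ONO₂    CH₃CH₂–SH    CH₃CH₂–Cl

CH₃CH₂–I > CH₃CH₂–Cl > CH₃CH₂–ONO₂ > CH₃CH₂–OPO(OH)₂ > CH₃CH₂–OAc > CH₃CH₂–SH

With the same alkyl group throughout, only the leaving group differentiates the rates.
The more stable X⁻ (or X) is on its own — i.e. the weaker a base it is — the better a leaving group it makes.
CH₃CH₂–I loses I⁻: pKₐ(HI) ≈ -10
CH₃CH₂–Cl loses Cl⁻: pKₐ(HCl) ≈ -7
CH₃CH₂–ONO₂ loses NO₃⁻: pKₐ(HNO₃) ≈ -1.3
CH₃CH₂–OPO(OH)₂ loses H₂PO₄⁻: pKₐ(H₃PO₄) ≈ 2.1
CH₃CH₂–OAc loses AcO⁻: pKₐ(CH₃COOH) ≈ 4.8
CH₃CH₂–SH loses HS⁻: pKₐ(H₂S) ≈ 7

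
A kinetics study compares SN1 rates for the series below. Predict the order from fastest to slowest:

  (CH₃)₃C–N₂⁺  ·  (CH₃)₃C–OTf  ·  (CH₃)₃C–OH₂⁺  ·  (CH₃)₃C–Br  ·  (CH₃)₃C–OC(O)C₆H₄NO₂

The skeletons are identical, so relative rate is governed entirely by leaving-group ability.
A good leaving group is a weak base: the lower the pKₐ of its conjugate acid, the more readily it departs.
(CH₃)₃C–N₂⁺ loses N₂: no meaningful conjugate acid; N₂ departs as an exceptionally stable neutral molecule
(CH₃)₃C–OTf loses OTf⁻: pKₐ(CF₃SO₃H (triflic acid)) ≈ -14
(CH₃)₃C–Br loses Br⁻: pKₐ(HBr) ≈ -9
(CH₃)₃C–OH₂⁺ loses H₂O: pKₐ(H₃O⁺) ≈ -1.7
(CH₃)₃C–OC(O)C₆H₄NO₂ loses p-O₂N–C₆H₄–COO⁻: pKₐ(p-nitrobenzoic acid) ≈ 3.4

(CH₃)₃C–N₂⁺ > (CH₃)₃C–OTf > (CH₃)₃C–Br > (CH₃)₃C–OH₂⁺ > (CH₃)₃C–OC(O)C₆H₄NO₂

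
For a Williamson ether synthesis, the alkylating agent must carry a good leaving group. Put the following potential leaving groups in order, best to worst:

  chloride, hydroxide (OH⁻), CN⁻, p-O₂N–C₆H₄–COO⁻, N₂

A good leaving group is a weak base: the lower the pKₐ of its conjugate acid, the more readily it departs.
N₂: no meaningful conjugate acid; N₂ departs as an exceptionally stable neutral molecule
chloride: pKₐ(HCl) ≈ -7
p-O₂N–C₆H₄–COO⁻: pKₐ(p-nitrobenzoic acid) ≈ 3.4
CN⁻: pKₐ(HCN) ≈ 9.2
hydroxide (OH⁻): pKₐ(H₂O) ≈ 15.7 — strong base; essentially never leaves without prior activation

N₂ > chloride > p-O₂N–C₆H₄–COO⁻ > CN⁻ > hydroxide (OH⁻)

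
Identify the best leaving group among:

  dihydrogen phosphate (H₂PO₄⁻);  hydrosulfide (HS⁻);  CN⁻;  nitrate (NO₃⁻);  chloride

A good leaving group is a weak base: the lower the pKₐ of its conjugate acid, the more readily it departs.
chloride: pKₐ(HCl) ≈ -7
nitrate (NO₃⁻): pKₐ(HNO₃) ≈ -1.3
dihydrogen phosphate (H₂PO₄⁻): pKₐ(H₃PO₄) ≈ 2.1
hydrosulfide (HS⁻): pKₐ(H₂S) ≈ 7
CN⁻: pKₐ(HCN) ≈ 9.2

chloride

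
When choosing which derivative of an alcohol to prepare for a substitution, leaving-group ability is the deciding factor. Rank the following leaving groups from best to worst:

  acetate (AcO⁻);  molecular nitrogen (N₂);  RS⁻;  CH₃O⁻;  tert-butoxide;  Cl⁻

molecular nitrogen (N₂) > Cl⁻ > acetate (AcO⁻) > RS⁻ > CH₃O⁻ > tert-butoxide

Rank by basicity of the departing species: weakest base leaves most easily.
molecular nitrogen (N₂): no meaningful conjugate acid; N₂ departs as an exceptionally stable neutral molecule
Cl⁻: pKₐ(HCl) ≈ -7 — moderately weak base
acetate (AcO⁻): pKₐ(CH₃COOH) ≈ 4.8
RS⁻: pKₐ(RSH (a thiol)) ≈ 10.5
CH₃O⁻: pKₐ(CH₃OH) ≈ 15.5
tert-butoxide: pKₐ(t-BuOH) ≈ 18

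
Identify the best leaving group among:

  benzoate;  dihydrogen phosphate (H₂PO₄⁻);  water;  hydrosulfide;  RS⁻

Leaving-group ability tracks the stability of the departed species; conjugate-acid pKₐ is the usual yardstick (lower pKₐ → better LG).
water: pKₐ(H₃O⁺) ≈ -1.7
dihydrogen phosphate (H₂PO₄⁻): pKₐ(H₃PO₄) ≈ 2.1
benzoate: pKₐ(C₆H₅COOH) ≈ 4.2
hydrosulfide: pKₐ(H₂S) ≈ 7
RS⁻: pKₐ(RSH (a thiol)) ≈ 10.5

water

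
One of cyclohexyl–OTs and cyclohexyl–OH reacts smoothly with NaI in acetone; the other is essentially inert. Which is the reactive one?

From cyclohexyl–OH the departing group would be OH⁻ (pKₐ(H₂O) ≈ 15.7). Strong base; essentially never leaves without prior activation.
From cyclohexyl–OTs the leaving group is OTs⁻ (pKₐ(p-CH₃C₆H₄SO₃H (TsOH)) ≈ -2.8). Resonance-delocalised arenesulfonate.
(In practice cyclohexyl–OTs is made from cyclohexyl–OH by treatment with TsCl / pyridine, converting the hydroxyl into a tosylate.)

cyclohexyl–OTs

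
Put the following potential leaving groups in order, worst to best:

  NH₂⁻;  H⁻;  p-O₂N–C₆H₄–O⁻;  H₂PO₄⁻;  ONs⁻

NH₂⁻ < H⁻ < p-O₂N–C₆H₄–O⁻ < H₂PO₄⁻ < ONs⁻

A good leaving group is a weak base: the lower the pKₐ of its conjugate acid, the more readily it departs.
ONs⁻: pKₐ(p-O₂NC₆H₄SO₃H) ≈ -3.5
H₂PO₄⁻: pKₐ(H₃PO₄) ≈ 2.1 — moderate base; biological leaving group after further activation
p-O₂N–C₆H₄–O⁻: pKₐ(p-nitrophenol) ≈ 7.2 — nitro group delocalises the charge; the classic chromogenic LG
H⁻: pKₐ(H₂) ≈ 36
NH₂⁻: pKₐ(NH₃) ≈ 38 — extremely strong base; never a leaving group
The question asks for worst first, so the sequence is read in increasing leaving-group ability.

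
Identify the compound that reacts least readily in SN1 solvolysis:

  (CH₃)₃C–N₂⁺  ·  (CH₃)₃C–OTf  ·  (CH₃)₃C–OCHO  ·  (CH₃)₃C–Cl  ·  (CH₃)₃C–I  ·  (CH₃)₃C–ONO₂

(CH₃)₃C–OCHO

Identical carbon frameworks mean the comparison reduces to leaving-group quality.
Rank by basicity of the departing species: weakest base leaves most easily.
(CH₃)₃C–N₂⁺ loses N₂: no meaningful conjugate acid; N₂ departs as an exceptionally stable neutral molecule
(CH₃)₃C–OTf loses OTf⁻: pKₐ(CF₃SO₃H (triflic acid)) ≈ -14
(CH₃)₃C–I loses I⁻: pKₐ(HI) ≈ -10
(CH₃)₃C–Cl loses Cl⁻: pKₐ(HCl) ≈ -7
(CH₃)₃C–ONO₂ loses NO₃⁻: pKₐ(HNO₃) ≈ -1.3
(CH₃)₃C–OCHO loses HCOO⁻: pKₐ(HCOOH) ≈ 3.8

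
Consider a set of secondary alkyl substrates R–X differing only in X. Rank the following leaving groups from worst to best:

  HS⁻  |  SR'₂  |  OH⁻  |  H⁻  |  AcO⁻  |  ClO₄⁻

H⁻ < OH⁻ < HS⁻ < AcO⁻ < SR'₂ < ClO₄⁻

ClO₄⁻: pKₐ(HClO₄) ≈ -10 — extremely weak base; rarely used for safety reasons
SR'₂: pKₐ(R'₂SH⁺) ≈ -7 — neutral; leaves from a sulfonium salt (R–SR'₂⁺)
AcO⁻: pKₐ(CH₃COOH) ≈ 4.8 — resonance-stabilised but still a weak base
HS⁻: pKₐ(H₂S) ≈ 7 — larger and more polarisable than the oxygen analogue
OH⁻: pKₐ(H₂O) ≈ 15.7
H⁻: pKₐ(H₂) ≈ 36 — extremely strong base; leaves only in special hydride-transfer contexts
The question asks for worst first, so the sequence is read in increasing leaving-group ability.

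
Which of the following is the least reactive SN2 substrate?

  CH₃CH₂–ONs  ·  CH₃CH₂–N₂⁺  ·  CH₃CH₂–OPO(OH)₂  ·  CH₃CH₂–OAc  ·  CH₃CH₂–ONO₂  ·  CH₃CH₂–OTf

With the same alkyl group throughout, only the leaving group differentiates the rates.
Leaving-group ability tracks the stability of the departed species; conjugate-acid pKₐ is the usual yardstick (lower pKₐ → better LG).
CH₃CH₂–N₂⁺ loses N₂: no meaningful conjugate acid; N₂ departs as an exceptionally stable neutral molecule
CH₃CH₂–OTf loses OTf⁻: pKₐ(CF₃SO₃H (triflic acid)) ≈ -14
CH₃CH₂–ONs loses ONs⁻: pKₐ(p-O₂NC₆H₄SO₃H) ≈ -3.5
CH₃CH₂–ONO₂ loses NO₃⁻: pKₐ(HNO₃) ≈ -1.3
CH₃CH₂–OPO(OH)₂ loses H₂PO₄⁻: pKₐ(H₃PO₄) ≈ 2.1
CH₃CH₂–OAc loses AcO⁻: pKₐ(CH₃COOH) ≈ 4.8

CH₃CH₂–OAc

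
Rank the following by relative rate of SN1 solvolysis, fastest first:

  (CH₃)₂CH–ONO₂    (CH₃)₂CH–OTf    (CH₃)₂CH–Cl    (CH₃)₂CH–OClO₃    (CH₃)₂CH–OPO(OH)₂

(CH₃)₂CH–OTf > (CH₃)₂CH–OClO₃ > (CH₃)₂CH–Cl > (CH₃)₂CH–ONO₂ > (CH₃)₂CH–OPO(OH)₂

The skeletons are identical, so relative rate is governed entirely by leaving-group ability.
A good leaving group is a weak base: the lower the pKₐ of its conjugate acid, the more readily it departs.
(CH₃)₂CH–OTf loses OTf⁻: pKₐ(CF₃SO₃H (triflic acid)) ≈ -14
(CH₃)₂CH–OClO₃ loses ClO₄⁻: pKₐ(HClO₄) ≈ -10
(CH₃)₂CH–Cl loses Cl⁻: pKₐ(HCl) ≈ -7
(CH₃)₂CH–ONO₂ loses NO₃⁻: pKₐ(HNO₃) ≈ -1.3
(CH₃)₂CH–OPO(OH)₂ loses H₂PO₄⁻: pKₐ(H₃PO₄) ≈ 2.1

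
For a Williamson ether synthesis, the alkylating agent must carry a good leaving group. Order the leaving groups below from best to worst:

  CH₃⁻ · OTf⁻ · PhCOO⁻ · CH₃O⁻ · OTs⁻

A good leaving group is a weak base: the lower the pKₐ of its conjugate acid, the more readily it departs.
OTf⁻: pKₐ(CF₃SO₃H (triflic acid)) ≈ -14 — charge spread over three oxygens and a CF₃ group; the premier leaving group in synthesis
OTs⁻: pKₐ(p-CH₃C₆H₄SO₃H (TsOH)) ≈ -2.8 — resonance-delocalised arenesulfonate
PhCOO⁻: pKₐ(C₆H₅COOH) ≈ 4.2 — aryl carboxylate
CH₃O⁻: pKₐ(CH₃OH) ≈ 15.5 — strong base; alkoxides do not leave unassisted
CH₃⁻: pKₐ(CH₄) ≈ 48 — unstabilised carbanion; the worst conceivable leaving group

OTf⁻ > OTs⁻ > PhCOO⁻ > CH₃O⁻ > CH₃⁻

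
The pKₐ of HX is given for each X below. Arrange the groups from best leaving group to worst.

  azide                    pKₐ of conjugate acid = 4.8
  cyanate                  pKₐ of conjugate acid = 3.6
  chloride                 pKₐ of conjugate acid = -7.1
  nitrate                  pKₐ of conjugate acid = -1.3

chloride > nitrate > cyanate > azide

Lower conjugate-acid pKₐ ⇒ weaker base ⇒ better leaving group.
Sorting by the given values: chloride (-7.1), nitrate (-1.3), cyanate (3.6), azide (4.8).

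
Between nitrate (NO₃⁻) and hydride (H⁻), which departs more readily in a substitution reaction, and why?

nitrate (NO₃⁻) is the better leaving group.
pKₐ(HNO₃) ≈ -1.3 versus pKₐ(H₂) ≈ 36: nitrate (NO₃⁻) is the much weaker base.
Resonance-delocalised over three oxygens.

nitrate (NO₃⁻)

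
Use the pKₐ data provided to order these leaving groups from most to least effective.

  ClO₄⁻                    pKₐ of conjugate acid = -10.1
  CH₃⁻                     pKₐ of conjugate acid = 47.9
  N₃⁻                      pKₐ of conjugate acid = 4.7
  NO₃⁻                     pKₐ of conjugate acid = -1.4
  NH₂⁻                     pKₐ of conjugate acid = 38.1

Lower conjugate-acid pKₐ ⇒ weaker base ⇒ better leaving group.
Sorting by the given values: ClO₄⁻ (-10.1), NO₃⁻ (-1.4), N₃⁻ (4.7), NH₂⁻ (38.1), CH₃⁻ (47.9).

ClO₄⁻ > NO₃⁻ > N₃⁻ > NH₂⁻ > CH₃⁻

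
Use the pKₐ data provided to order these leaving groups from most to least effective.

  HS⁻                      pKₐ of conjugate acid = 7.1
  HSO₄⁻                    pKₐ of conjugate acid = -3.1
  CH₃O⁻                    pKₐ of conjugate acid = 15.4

Lower conjugate-acid pKₐ ⇒ weaker base ⇒ better leaving group.
Sorting by the given values: HSO₄⁻ (-3.1), HS⁻ (7.1), CH₃O⁻ (15.4).

HSO₄⁻ > HS⁻ > CH₃O⁻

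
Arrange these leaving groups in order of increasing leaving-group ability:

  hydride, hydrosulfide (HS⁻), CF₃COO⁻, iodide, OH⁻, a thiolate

Leaving-group ability tracks the stability of the departed species; conjugate-acid pKₐ is the usual yardstick (lower pKₐ → better LG).
iodide: pKₐ(HI) ≈ -10
CF₃COO⁻: pKₐ(CF₃COOH) ≈ 0.2 — strongly electron-withdrawing CF₃ stabilises the carboxylate
hydrosulfide (HS⁻): pKₐ(H₂S) ≈ 7 — larger and more polarisable than the oxygen analogue
a thiolate: pKₐ(RSH (a thiol)) ≈ 10.5
OH⁻: pKₐ(H₂O) ≈ 15.7
hydride: pKₐ(H₂) ≈ 36
Listed from poorest to best leaving group as asked.

hydride < OH⁻ < a thiolate < hydrosulfide (HS⁻) < CF₃COO⁻ < iodide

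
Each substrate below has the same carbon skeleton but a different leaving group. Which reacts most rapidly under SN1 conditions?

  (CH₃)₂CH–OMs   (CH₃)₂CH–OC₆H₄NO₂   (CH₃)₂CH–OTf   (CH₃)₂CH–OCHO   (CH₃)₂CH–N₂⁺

The skeletons are identical, so relative rate is governed entirely by leaving-group ability.
Leaving-group ability tracks the stability of the departed species; conjugate-acid pKₐ is the usual yardstick (lower pKₐ → better LG).
(CH₃)₂CH–N₂⁺ loses N₂: no meaningful conjugate acid; N₂ departs as an exceptionally stable neutral molecule
(CH₃)₂CH–OTf loses OTf⁻: pKₐ(CF₃SO₃H (triflic acid)) ≈ -14
(CH₃)₂CH–OMs loses OMs⁻: pKₐ(CH₃SO₃H (MsOH)) ≈ -1.9
(CH₃)₂CH–OCHO loses HCOO⁻: pKₐ(HCOOH) ≈ 3.8
(CH₃)₂CH–OC₆H₄NO₂ loses p-O₂N–C₆H₄–O⁻: pKₐ(p-nitrophenol) ≈ 7.2

(CH₃)₂CH–N₂⁺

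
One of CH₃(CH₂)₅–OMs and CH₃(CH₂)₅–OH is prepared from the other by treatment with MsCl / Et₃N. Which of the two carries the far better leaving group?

From CH₃(CH₂)₅–OH the departing group would be OH⁻ (pKₐ(H₂O) ≈ 15.7). Strong base; essentially never leaves without prior activation.
From CH₃(CH₂)₅–OMs the leaving group is OMs⁻ (pKₐ(CH₃SO₃H (MsOH)) ≈ -1.9). Resonance-delocalised alkanesulfonate.
Treatment with MsCl / Et₃N works by converting the hydroxyl into a mesylate, making CH₃(CH₂)₅–OMs enormously more reactive.

CH₃(CH₂)₅–OMs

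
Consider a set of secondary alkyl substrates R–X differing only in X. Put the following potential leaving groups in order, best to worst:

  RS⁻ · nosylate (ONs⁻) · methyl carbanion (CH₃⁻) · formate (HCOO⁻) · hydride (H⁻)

The more stable X⁻ (or X) is on its own — i.e. the weaker a base it is — the better a leaving group it makes.
nosylate (ONs⁻): pKₐ(p-O₂NC₆H₄SO₃H) ≈ -3.5
formate (HCOO⁻): pKₐ(HCOOH) ≈ 3.8
RS⁻: pKₐ(RSH (a thiol)) ≈ 10.5
hydride (H⁻): pKₐ(H₂) ≈ 36
methyl carbanion (CH₃⁻): pKₐ(CH₄) ≈ 48

nosylate (ONs⁻) > formate (HCOO⁻) > RS⁻ > hydride (H⁻) > methyl carbanion (CH₃⁻)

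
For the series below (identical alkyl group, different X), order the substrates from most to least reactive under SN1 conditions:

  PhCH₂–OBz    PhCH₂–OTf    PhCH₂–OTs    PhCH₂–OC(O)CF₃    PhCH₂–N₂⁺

PhCH₂–N₂⁺ > PhCH₂–OTf > PhCH₂–OTs > PhCH₂–OC(O)CF₃ > PhCH₂–OBz

With the same alkyl group throughout, only the leaving group differentiates the rates.
Leaving-group ability tracks the stability of the departed species; conjugate-acid pKₐ is the usual yardstick (lower pKₐ → better LG).
PhCH₂–N₂⁺ loses N₂: no meaningful conjugate acid; N₂ departs as an exceptionally stable neutral molecule
PhCH₂–OTf loses OTf⁻: pKₐ(CF₃SO₃H (triflic acid)) ≈ -14
PhCH₂–OTs loses OTs⁻: pKₐ(p-CH₃C₆H₄SO₃H (TsOH)) ≈ -2.8
PhCH₂–OC(O)CF₃ loses CF₃COO⁻: pKₐ(CF₃COOH) ≈ 0.2
PhCH₂–OBz loses PhCOO⁻: pKₐ(C₆H₅COOH) ≈ 4.2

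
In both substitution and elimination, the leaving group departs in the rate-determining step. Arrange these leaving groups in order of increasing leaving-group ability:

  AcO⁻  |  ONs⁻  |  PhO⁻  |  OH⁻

ONs⁻: pKₐ(p-O₂NC₆H₄SO₃H) ≈ -3.5
AcO⁻: pKₐ(CH₃COOH) ≈ 4.8
PhO⁻: pKₐ(C₆H₅OH (phenol)) ≈ 10
OH⁻: pKₐ(H₂O) ≈ 15.7
The question asks for worst first, so the sequence is read in increasing leaving-group ability.

OH⁻ < PhO⁻ < AcO⁻ < ONs⁻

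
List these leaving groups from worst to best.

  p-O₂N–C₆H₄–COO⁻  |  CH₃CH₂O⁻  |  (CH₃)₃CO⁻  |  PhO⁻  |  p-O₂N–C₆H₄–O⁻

(CH₃)₃CO⁻ < CH₃CH₂O⁻ < PhO⁻ < p-O₂N–C₆H₄–O⁻ < p-O₂N–C₆H₄–COO⁻

Leaving-group ability tracks the stability of the departed species; conjugate-acid pKₐ is the usual yardstick (lower pKₐ → better LG).
p-O₂N–C₆H₄–COO⁻: pKₐ(p-nitrobenzoic acid) ≈ 3.4
p-O₂N–C₆H₄–O⁻: pKₐ(p-nitrophenol) ≈ 7.2
PhO⁻: pKₐ(C₆H₅OH (phenol)) ≈ 10
CH₃CH₂O⁻: pKₐ(CH₃CH₂OH) ≈ 16
(CH₃)₃CO⁻: pKₐ(t-BuOH) ≈ 18
Reversing gives the worst-to-best order requested.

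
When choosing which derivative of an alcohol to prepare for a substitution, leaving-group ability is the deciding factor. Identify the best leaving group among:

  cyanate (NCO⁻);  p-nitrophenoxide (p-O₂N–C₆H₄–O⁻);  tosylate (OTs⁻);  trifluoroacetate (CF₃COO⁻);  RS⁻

A good leaving group is a weak base: the lower the pKₐ of its conjugate acid, the more readily it departs.
tosylate (OTs⁻): pKₐ(p-CH₃C₆H₄SO₃H (TsOH)) ≈ -2.8
trifluoroacetate (CF₃COO⁻): pKₐ(CF₃COOH) ≈ 0.2
cyanate (NCO⁻): pKₐ(HOCN) ≈ 3.5
p-nitrophenoxide (p-O₂N–C₆H₄–O⁻): pKₐ(p-nitrophenol) ≈ 7.2
RS⁻: pKₐ(RSH (a thiol)) ≈ 10.5

tosylate (OTs⁻)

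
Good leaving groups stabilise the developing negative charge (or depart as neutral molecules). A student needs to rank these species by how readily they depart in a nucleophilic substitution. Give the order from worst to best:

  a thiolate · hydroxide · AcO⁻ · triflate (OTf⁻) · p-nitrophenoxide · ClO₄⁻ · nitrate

hydroxide < a thiolate < p-nitrophenoxide < AcO⁻ < nitrate < ClO₄⁻ < triflate (OTf⁻)

A good leaving group is a weak base: the lower the pKₐ of its conjugate acid, the more readily it departs.
triflate (OTf⁻): pKₐ(CF₃SO₃H (triflic acid)) ≈ -14 — charge spread over three oxygens and a CF₃ group; the premier leaving group in synthesis
ClO₄⁻: pKₐ(HClO₄) ≈ -10
nitrate: pKₐ(HNO₃) ≈ -1.3 — resonance-delocalised over three oxygens
AcO⁻: pKₐ(CH₃COOH) ≈ 4.8
p-nitrophenoxide: pKₐ(p-nitrophenol) ≈ 7.2 — nitro group delocalises the charge; the classic chromogenic LG
a thiolate: pKₐ(RSH (a thiol)) ≈ 10.5 — moderately basic; rarely leaves without activation
hydroxide: pKₐ(H₂O) ≈ 15.7
The question asks for worst first, so the sequence is read in increasing leaving-group ability.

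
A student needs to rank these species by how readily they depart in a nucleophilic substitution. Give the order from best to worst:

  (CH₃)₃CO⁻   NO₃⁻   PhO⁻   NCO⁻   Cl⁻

Cl⁻: pKₐ(HCl) ≈ -7
NO₃⁻: pKₐ(HNO₃) ≈ -1.3 — resonance-delocalised over three oxygens
NCO⁻: pKₐ(HOCN) ≈ 3.5 — resonance between N and O
PhO⁻: pKₐ(C₆H₅OH (phenol)) ≈ 10
(CH₃)₃CO⁻: pKₐ(t-BuOH) ≈ 18

Cl⁻ > NO₃⁻ > NCO⁻ > PhO⁻ > (CH₃)₃CO⁻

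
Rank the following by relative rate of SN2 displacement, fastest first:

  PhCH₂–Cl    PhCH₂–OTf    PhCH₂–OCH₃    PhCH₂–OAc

PhCH₂–OTf > PhCH₂–Cl > PhCH₂–OAc > PhCH₂–OCH₃

Identical carbon frameworks mean the comparison reduces to leaving-group quality.
Leaving-group ability tracks the stability of the departed species; conjugate-acid pKₐ is the usual yardstick (lower pKₐ → better LG).
PhCH₂–OTf loses OTf⁻: pKₐ(CF₃SO₃H (triflic acid)) ≈ -14
PhCH₂–Cl loses Cl⁻: pKₐ(HCl) ≈ -7
PhCH₂–OAc loses AcO⁻: pKₐ(CH₃COOH) ≈ 4.8
PhCH₂–OCH₃ loses CH₃O⁻: pKₐ(CH₃OH) ≈ 15.5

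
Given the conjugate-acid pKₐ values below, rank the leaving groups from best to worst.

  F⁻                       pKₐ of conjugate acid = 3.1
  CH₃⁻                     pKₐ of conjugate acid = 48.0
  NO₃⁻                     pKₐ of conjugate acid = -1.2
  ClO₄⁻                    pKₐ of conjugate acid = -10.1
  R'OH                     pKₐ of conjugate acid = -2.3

ClO₄⁻ > R'OH > NO₃⁻ > F⁻ > CH₃⁻

Lower conjugate-acid pKₐ ⇒ weaker base ⇒ better leaving group.
Sorting by the given values: ClO₄⁻ (-10.1), R'OH (-2.3), NO₃⁻ (-1.2), F⁻ (3.1), CH₃⁻ (48.0).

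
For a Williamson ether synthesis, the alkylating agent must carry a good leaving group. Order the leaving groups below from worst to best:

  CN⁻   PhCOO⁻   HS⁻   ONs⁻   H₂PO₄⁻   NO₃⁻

Rank by basicity of the departing species: weakest base leaves most easily.
ONs⁻: pKₐ(p-O₂NC₆H₄SO₃H) ≈ -3.5
NO₃⁻: pKₐ(HNO₃) ≈ -1.3
H₂PO₄⁻: pKₐ(H₃PO₄) ≈ 2.1
PhCOO⁻: pKₐ(C₆H₅COOH) ≈ 4.2
HS⁻: pKₐ(H₂S) ≈ 7
CN⁻: pKₐ(HCN) ≈ 9.2
Listed from poorest to best leaving group as asked.

CN⁻ < HS⁻ < PhCOO⁻ < H₂PO₄⁻ < NO₃⁻ < ONs⁻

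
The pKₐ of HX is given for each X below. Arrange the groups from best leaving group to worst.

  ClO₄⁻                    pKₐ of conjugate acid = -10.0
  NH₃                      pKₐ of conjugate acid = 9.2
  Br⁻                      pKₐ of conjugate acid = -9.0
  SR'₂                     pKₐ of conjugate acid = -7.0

Lower conjugate-acid pKₐ ⇒ weaker base ⇒ better leaving group.
Sorting by the given values: ClO₄⁻ (-10.0), Br⁻ (-9.0), SR'₂ (-7.0), NH₃ (9.2).

ClO₄⁻ > Br⁻ > SR'₂ > NH₃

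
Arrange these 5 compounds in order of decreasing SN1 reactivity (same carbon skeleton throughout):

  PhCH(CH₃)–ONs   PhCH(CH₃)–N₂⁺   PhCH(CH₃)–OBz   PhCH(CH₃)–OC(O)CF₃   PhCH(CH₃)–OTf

Identical carbon frameworks mean the comparison reduces to leaving-group quality.
The more stable X⁻ (or X) is on its own — i.e. the weaker a base it is — the better a leaving group it makes.
PhCH(CH₃)–N₂⁺ loses N₂: no meaningful conjugate acid; N₂ departs as an exceptionally stable neutral molecule
PhCH(CH₃)–OTf loses OTf⁻: pKₐ(CF₃SO₃H (triflic acid)) ≈ -14
PhCH(CH₃)–ONs loses ONs⁻: pKₐ(p-O₂NC₆H₄SO₃H) ≈ -3.5
PhCH(CH₃)–OC(O)CF₃ loses CF₃COO⁻: pKₐ(CF₃COOH) ≈ 0.2
PhCH(CH₃)–OBz loses PhCOO⁻: pKₐ(C₆H₅COOH) ≈ 4.2

PhCH(CH₃)–N₂⁺ > PhCH(CH₃)–OTf > PhCH(CH₃)–ONs > PhCH(CH₃)–OC(O)CF₃ > PhCH(CH₃)–OBz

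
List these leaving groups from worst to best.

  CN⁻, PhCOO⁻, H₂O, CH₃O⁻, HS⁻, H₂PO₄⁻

CH₃O⁻ < CN⁻ < HS⁻ < PhCOO⁻ < H₂PO₄⁻ < H₂O

Leaving-group ability tracks the stability of the departed species; conjugate-acid pKₐ is the usual yardstick (lower pKₐ → better LG).
H₂O: pKₐ(H₃O⁺) ≈ -1.7
H₂PO₄⁻: pKₐ(H₃PO₄) ≈ 2.1 — moderate base; biological leaving group after further activation
PhCOO⁻: pKₐ(C₆H₅COOH) ≈ 4.2 — aryl carboxylate
HS⁻: pKₐ(H₂S) ≈ 7 — larger and more polarisable than the oxygen analogue
CN⁻: pKₐ(HCN) ≈ 9.2 — sp carbon stabilises the charge somewhat, but still a poor LG
CH₃O⁻: pKₐ(CH₃OH) ≈ 15.5 — strong base; alkoxides do not leave unassisted
Reversing gives the worst-to-best order requested.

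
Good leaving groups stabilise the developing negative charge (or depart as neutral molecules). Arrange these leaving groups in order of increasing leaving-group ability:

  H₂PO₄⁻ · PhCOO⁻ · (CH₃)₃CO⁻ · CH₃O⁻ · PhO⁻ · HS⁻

(CH₃)₃CO⁻ < CH₃O⁻ < PhO⁻ < HS⁻ < PhCOO⁻ < H₂PO₄⁻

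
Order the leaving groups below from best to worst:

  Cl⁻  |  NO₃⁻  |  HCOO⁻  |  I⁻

I⁻ > Cl⁻ > NO₃⁻ > HCOO⁻

Rank by basicity of the departing species: weakest base leaves most easily.
I⁻: pKₐ(HI) ≈ -10 — large, highly polarisable; very weak base
Cl⁻: pKₐ(HCl) ≈ -7
NO₃⁻: pKₐ(HNO₃) ≈ -1.3
HCOO⁻: pKₐ(HCOOH) ≈ 3.8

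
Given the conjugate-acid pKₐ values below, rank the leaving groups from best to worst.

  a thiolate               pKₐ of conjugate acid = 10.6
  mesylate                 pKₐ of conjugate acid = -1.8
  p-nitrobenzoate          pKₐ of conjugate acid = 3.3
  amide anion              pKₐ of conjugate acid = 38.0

Lower conjugate-acid pKₐ ⇒ weaker base ⇒ better leaving group.
Sorting by the given values: mesylate (-1.8), p-nitrobenzoate (3.3), a thiolate (10.6), amide anion (38.0).

mesylate > p-nitrobenzoate > a thiolate > amide anion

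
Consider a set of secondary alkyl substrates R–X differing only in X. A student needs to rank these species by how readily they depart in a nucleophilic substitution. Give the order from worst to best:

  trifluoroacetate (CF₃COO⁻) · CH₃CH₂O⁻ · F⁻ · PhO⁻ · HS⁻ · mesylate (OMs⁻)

CH₃CH₂O⁻ < PhO⁻ < HS⁻ < F⁻ < trifluoroacetate (CF₃COO⁻) < mesylate (OMs⁻)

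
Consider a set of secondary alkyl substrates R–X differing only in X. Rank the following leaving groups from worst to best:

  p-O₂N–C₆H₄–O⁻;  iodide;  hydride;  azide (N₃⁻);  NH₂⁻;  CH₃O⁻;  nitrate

NH₂⁻ < hydride < CH₃O⁻ < p-O₂N–C₆H₄–O⁻ < azide (N₃⁻) < nitrate < iodide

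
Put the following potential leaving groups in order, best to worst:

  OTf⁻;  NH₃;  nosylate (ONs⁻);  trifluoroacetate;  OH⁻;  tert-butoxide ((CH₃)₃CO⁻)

OTf⁻ > nosylate (ONs⁻) > trifluoroacetate > NH₃ > OH⁻ > tert-butoxide ((CH₃)₃CO⁻)

Leaving-group ability tracks the stability of the departed species; conjugate-acid pKₐ is the usual yardstick (lower pKₐ → better LG).
OTf⁻: pKₐ(CF₃SO₃H (triflic acid)) ≈ -14 — charge spread over three oxygens and a CF₃ group; the premier leaving group in synthesis
nosylate (ONs⁻): pKₐ(p-O₂NC₆H₄SO₃H) ≈ -3.5
trifluoroacetate: pKₐ(CF₃COOH) ≈ 0.2
NH₃: pKₐ(NH₄⁺) ≈ 9.2 — neutral but moderately basic; leaves from R–NH₃⁺
OH⁻: pKₐ(H₂O) ≈ 15.7 — strong base; essentially never leaves without prior activation
tert-butoxide ((CH₃)₃CO⁻): pKₐ(t-BuOH) ≈ 18 — bulky, strongly basic alkoxide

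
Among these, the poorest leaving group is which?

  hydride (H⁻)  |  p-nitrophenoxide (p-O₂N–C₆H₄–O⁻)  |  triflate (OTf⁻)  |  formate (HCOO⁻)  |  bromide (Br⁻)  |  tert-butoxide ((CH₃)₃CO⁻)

hydride (H⁻)

The more stable X⁻ (or X) is on its own — i.e. the weaker a base it is — the better a leaving group it makes.
triflate (OTf⁻): pKₐ(CF₃SO₃H (triflic acid)) ≈ -14
bromide (Br⁻): pKₐ(HBr) ≈ -9
formate (HCOO⁻): pKₐ(HCOOH) ≈ 3.8
p-nitrophenoxide (p-O₂N–C₆H₄–O⁻): pKₐ(p-nitrophenol) ≈ 7.2
tert-butoxide ((CH₃)₃CO⁻): pKₐ(t-BuOH) ≈ 18
hydride (H⁻): pKₐ(H₂) ≈ 36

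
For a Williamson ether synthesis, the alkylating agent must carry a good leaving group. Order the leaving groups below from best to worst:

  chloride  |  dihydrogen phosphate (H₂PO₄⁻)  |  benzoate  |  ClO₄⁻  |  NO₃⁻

Leaving-group ability tracks the stability of the departed species; conjugate-acid pKₐ is the usual yardstick (lower pKₐ → better LG).
ClO₄⁻: pKₐ(HClO₄) ≈ -10 — extremely weak base; rarely used for safety reasons
chloride: pKₐ(HCl) ≈ -7
NO₃⁻: pKₐ(HNO₃) ≈ -1.3 — resonance-delocalised over three oxygens
dihydrogen phosphate (H₂PO₄⁻): pKₐ(H₃PO₄) ≈ 2.1 — moderate base; biological leaving group after further activation
benzoate: pKₐ(C₆H₅COOH) ≈ 4.2 — aryl carboxylate

ClO₄⁻ > chloride > NO₃⁻ > dihydrogen phosphate (H₂PO₄⁻) > benzoate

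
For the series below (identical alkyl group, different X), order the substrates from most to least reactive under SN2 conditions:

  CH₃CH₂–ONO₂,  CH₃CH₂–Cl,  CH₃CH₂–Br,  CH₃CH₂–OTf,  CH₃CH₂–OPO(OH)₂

Identical carbon frameworks mean the comparison reduces to leaving-group quality.
A good leaving group is a weak base: the lower the pKₐ of its conjugate acid, the more readily it departs.
CH₃CH₂–OTf loses OTf⁻: pKₐ(CF₃SO₃H (triflic acid)) ≈ -14
CH₃CH₂–Br loses Br⁻: pKₐ(HBr) ≈ -9
CH₃CH₂–Cl loses Cl⁻: pKₐ(HCl) ≈ -7
CH₃CH₂–ONO₂ loses NO₃⁻: pKₐ(HNO₃) ≈ -1.3
CH₃CH₂–OPO(OH)₂ loses H₂PO₄⁻: pKₐ(H₃PO₄) ≈ 2.1

CH₃CH₂–OTf > CH₃CH₂–Br > CH₃CH₂–Cl > CH₃CH₂–ONO₂ > CH₃CH₂–OPO(OH)₂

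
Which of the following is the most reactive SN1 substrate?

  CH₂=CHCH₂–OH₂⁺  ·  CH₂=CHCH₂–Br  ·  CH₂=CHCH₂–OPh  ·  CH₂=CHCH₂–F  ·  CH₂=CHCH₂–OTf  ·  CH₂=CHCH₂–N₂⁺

With the same alkyl group throughout, only the leaving group differentiates the rates.
Leaving-group ability tracks the stability of the departed species; conjugate-acid pKₐ is the usual yardstick (lower pKₐ → better LG).
CH₂=CHCH₂–N₂⁺ loses N₂: no meaningful conjugate acid; N₂ departs as an exceptionally stable neutral molecule
CH₂=CHCH₂–OTf loses OTf⁻: pKₐ(CF₃SO₃H (triflic acid)) ≈ -14
CH₂=CHCH₂–Br loses Br⁻: pKₐ(HBr) ≈ -9
CH₂=CHCH₂–OH₂⁺ loses H₂O: pKₐ(H₃O⁺) ≈ -1.7
CH₂=CHCH₂–F loses F⁻: pKₐ(HF) ≈ 3.2
CH₂=CHCH₂–OPh loses PhO⁻: pKₐ(C₆H₅OH (phenol)) ≈ 10

CH₂=CHCH₂–N₂⁺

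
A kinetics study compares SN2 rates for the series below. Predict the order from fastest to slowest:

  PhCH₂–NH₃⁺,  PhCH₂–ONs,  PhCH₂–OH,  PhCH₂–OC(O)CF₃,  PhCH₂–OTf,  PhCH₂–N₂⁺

The skeletons are identical, so relative rate is governed entirely by leaving-group ability.
Leaving-group ability tracks the stability of the departed species; conjugate-acid pKₐ is the usual yardstick (lower pKₐ → better LG).
PhCH₂–N₂⁺ loses N₂: no meaningful conjugate acid; N₂ departs as an exceptionally stable neutral molecule
PhCH₂–OTf loses OTf⁻: pKₐ(CF₃SO₃H (triflic acid)) ≈ -14
PhCH₂–ONs loses ONs⁻: pKₐ(p-O₂NC₆H₄SO₃H) ≈ -3.5
PhCH₂–OC(O)CF₃ loses CF₃COO⁻: pKₐ(CF₃COOH) ≈ 0.2
PhCH₂–NH₃⁺ loses NH₃: pKₐ(NH₄⁺) ≈ 9.2
PhCH₂–OH loses OH⁻: pKₐ(H₂O) ≈ 15.7

PhCH₂–N₂⁺ > PhCH₂–OTf > PhCH₂–ONs > PhCH₂–OC(O)CF₃ > PhCH₂–NH₃⁺ > PhCH₂–OH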